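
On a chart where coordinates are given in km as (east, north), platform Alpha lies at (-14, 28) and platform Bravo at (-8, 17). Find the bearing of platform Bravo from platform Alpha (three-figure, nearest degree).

151°

Δeast = -8 − -14 = 6.00; Δnorth = 17 − 28 = -11.00.
Bearing = atan2(Δeast, Δnorth) mod 360° = 151.39° ≈ 151°.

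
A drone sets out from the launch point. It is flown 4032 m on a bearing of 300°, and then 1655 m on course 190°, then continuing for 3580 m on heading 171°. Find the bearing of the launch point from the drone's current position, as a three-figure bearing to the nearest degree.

Leg 1 (300°, 4032 m): east 4032 sin 300° = -3491.81, north 4032 cos 300° = 2016.00
Leg 2 (190°, 1655 m): east 1655 sin 190° = -287.39, north 1655 cos 190° = -1629.86
Leg 3 (171°, 3580 m): east 3580 sin 171° = 560.04, north 3580 cos 171° = -3535.92
Net displacement: -3219.17 east, -3149.78 north. Direction back to start is (3219.17, 3149.78): bearing = atan2(3219.17, 3149.78) mod 360° = 45.62° ≈ 046°.

046°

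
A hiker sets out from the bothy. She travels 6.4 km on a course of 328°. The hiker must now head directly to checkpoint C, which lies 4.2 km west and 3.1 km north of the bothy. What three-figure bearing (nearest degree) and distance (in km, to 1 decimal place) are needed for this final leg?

Leg 1 (328°, 6.4 km): east 6.4 sin 328° = -3.39, north 6.4 cos 328° = 5.43
Current position: (-3.39, 5.43). Target: (-4.2, 3.1). Remaining: Δeast = -0.81, Δnorth = -2.33.
Bearing = atan2(-0.81, -2.33) mod 360° = 199.16°; distance = √((-0.81)² + (-2.33)²) = 2.464 km.

199°, 2.5 km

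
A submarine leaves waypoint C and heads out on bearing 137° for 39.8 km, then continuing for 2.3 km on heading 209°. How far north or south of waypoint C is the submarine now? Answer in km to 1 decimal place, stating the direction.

Leg 1 (137°, 39.8 km): east 39.8 sin 137° = 27.14, north 39.8 cos 137° = -29.11
Leg 2 (209°, 2.3 km): east 2.3 sin 209° = -1.12, north 2.3 cos 209° = -2.01
Net north component: -31.12 km.

31.1 km south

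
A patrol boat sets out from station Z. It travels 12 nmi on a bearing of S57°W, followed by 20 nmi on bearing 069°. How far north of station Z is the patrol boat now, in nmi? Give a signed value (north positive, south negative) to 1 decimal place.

0.6 nmi

Leg 1 (S57°W, 12 nmi): east 12 sin 237° = -10.06, north 12 cos 237° = -6.54
Leg 2 (069°, 20 nmi): east 20 sin 69° = 18.67, north 20 cos 69° = 7.17
Net north component: 0.63 nmi.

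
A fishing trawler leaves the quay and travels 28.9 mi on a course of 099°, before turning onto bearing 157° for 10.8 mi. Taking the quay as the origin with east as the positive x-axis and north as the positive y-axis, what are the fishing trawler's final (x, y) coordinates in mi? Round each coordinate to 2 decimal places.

(32.76, -14.46)

Leg 1 (099°, 28.9 mi): east 28.9 sin 99° = 28.54, north 28.9 cos 99° = -4.52
Leg 2 (157°, 10.8 mi): east 10.8 sin 157° = 4.22, north 10.8 cos 157° = -9.94
Summing: 32.76 mi east, -14.46 mi north → (32.76, -14.46).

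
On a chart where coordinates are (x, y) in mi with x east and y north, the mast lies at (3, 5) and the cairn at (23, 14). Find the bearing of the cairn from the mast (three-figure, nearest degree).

Δeast = 23 − 3 = 20.00; Δnorth = 14 − 5 = 9.00.
Bearing = atan2(Δeast, Δnorth) mod 360° = 65.77° ≈ 066°.

066°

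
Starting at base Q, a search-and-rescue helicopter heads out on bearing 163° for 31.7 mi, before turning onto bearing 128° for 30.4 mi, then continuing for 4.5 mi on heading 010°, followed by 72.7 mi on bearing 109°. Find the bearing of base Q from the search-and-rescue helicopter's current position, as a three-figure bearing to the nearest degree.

304°

Leg 1 (163°, 31.7 mi): east 31.7 sin 163° = 9.27, north 31.7 cos 163° = -30.31
Leg 2 (128°, 30.4 mi): east 30.4 sin 128° = 23.96, north 30.4 cos 128° = -18.72
Leg 3 (010°, 4.5 mi): east 4.5 sin 10° = 0.78, north 4.5 cos 10° = 4.43
Leg 4 (109°, 72.7 mi): east 72.7 sin 109° = 68.74, north 72.7 cos 109° = -23.67
Net displacement: 102.74 east, -68.27 north. Direction back to start is (-102.74, 68.27): bearing = atan2(-102.74, 68.27) mod 360° = 303.60° ≈ 304°.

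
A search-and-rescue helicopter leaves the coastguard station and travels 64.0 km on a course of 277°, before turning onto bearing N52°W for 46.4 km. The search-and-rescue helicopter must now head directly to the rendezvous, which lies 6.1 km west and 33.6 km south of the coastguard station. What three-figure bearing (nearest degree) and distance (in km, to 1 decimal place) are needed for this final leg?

127°, 117.2 km

Leg 1 (277°, 64.0 km): east 64.0 sin 277° = -63.52, north 64.0 cos 277° = 7.80
Leg 2 (N52°W, 46.4 km): east 46.4 sin 308° = -36.56, north 46.4 cos 308° = 28.57
Current position: (-100.09, 36.37). Target: (-6.1, -33.6). Remaining: Δeast = 93.99, Δnorth = -69.97.
Bearing = atan2(93.99, -69.97) mod 360° = 126.67°; distance = √((93.99)² + (-69.97)²) = 117.170 km.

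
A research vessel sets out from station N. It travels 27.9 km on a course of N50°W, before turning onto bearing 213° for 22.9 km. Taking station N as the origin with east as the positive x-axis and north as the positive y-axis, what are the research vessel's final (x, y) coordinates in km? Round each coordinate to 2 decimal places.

(-33.84, -1.27)

Leg 1 (N50°W, 27.9 km): east 27.9 sin 310° = -21.37, north 27.9 cos 310° = 17.93
Leg 2 (213°, 22.9 km): east 22.9 sin 213° = -12.47, north 22.9 cos 213° = -19.21
Summing: -33.84 km east, -1.27 km north → (-33.84, -1.27).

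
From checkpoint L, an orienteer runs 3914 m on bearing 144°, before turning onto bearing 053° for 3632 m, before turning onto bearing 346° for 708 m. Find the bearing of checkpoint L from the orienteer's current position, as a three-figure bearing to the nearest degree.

273°

Leg 1 (144°, 3914 m): east 3914 sin 144° = 2300.59, north 3914 cos 144° = -3166.49
Leg 2 (053°, 3632 m): east 3632 sin 53° = 2900.64, north 3632 cos 53° = 2185.79
Leg 3 (346°, 708 m): east 708 sin 346° = -171.28, north 708 cos 346° = 686.97
Net displacement: 5029.95 east, -293.73 north. Direction back to start is (-5029.95, 293.73): bearing = atan2(-5029.95, 293.73) mod 360° = 273.34° ≈ 273°.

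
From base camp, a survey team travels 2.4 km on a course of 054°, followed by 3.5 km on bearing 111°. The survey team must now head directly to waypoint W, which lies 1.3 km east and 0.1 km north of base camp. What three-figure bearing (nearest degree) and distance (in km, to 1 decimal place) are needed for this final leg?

Leg 1 (054°, 2.4 km): east 2.4 sin 54° = 1.94, north 2.4 cos 54° = 1.41
Leg 2 (111°, 3.5 km): east 3.5 sin 111° = 3.27, north 3.5 cos 111° = -1.25
Current position: (5.21, 0.16). Target: (1.3, 0.1). Remaining: Δeast = -3.91, Δnorth = -0.06.
Bearing = atan2(-3.91, -0.06) mod 360° = 269.17°; distance = √((-3.91)² + (-0.06)²) = 3.910 km.

269°, 3.9 km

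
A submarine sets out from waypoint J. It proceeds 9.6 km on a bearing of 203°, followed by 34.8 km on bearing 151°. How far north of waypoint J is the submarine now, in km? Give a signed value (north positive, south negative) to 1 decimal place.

Leg 1 (203°, 9.6 km): east 9.6 sin 203° = -3.75, north 9.6 cos 203° = -8.84
Leg 2 (151°, 34.8 km): east 34.8 sin 151° = 16.87, north 34.8 cos 151° = -30.44
Net north component: -39.27 km.

-39.3 km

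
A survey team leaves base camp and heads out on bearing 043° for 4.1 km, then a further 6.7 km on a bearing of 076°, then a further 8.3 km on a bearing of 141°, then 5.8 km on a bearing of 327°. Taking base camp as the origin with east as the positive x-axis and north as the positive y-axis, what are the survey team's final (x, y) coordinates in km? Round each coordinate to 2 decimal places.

(11.36, 3.03)

Leg 1 (043°, 4.1 km): east 4.1 sin 43° = 2.80, north 4.1 cos 43° = 3.00
Leg 2 (076°, 6.7 km): east 6.7 sin 76° = 6.50, north 6.7 cos 76° = 1.62
Leg 3 (141°, 8.3 km): east 8.3 sin 141° = 5.22, north 8.3 cos 141° = -6.45
Leg 4 (327°, 5.8 km): east 5.8 sin 327° = -3.16, north 5.8 cos 327° = 4.86
Summing: 11.36 km east, 3.03 km north → (11.36, 3.03).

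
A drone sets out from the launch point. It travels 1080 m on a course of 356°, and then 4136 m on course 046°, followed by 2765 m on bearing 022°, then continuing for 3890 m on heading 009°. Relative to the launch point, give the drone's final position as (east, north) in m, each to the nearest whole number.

(4544, 10356)

Leg 1 (356°, 1080 m): east 1080 sin 356° = -75.34, north 1080 cos 356° = 1077.37
Leg 2 (046°, 4136 m): east 4136 sin 46° = 2975.19, north 4136 cos 46° = 2873.11
Leg 3 (022°, 2765 m): east 2765 sin 22° = 1035.79, north 2765 cos 22° = 2563.66
Leg 4 (009°, 3890 m): east 3890 sin 9° = 608.53, north 3890 cos 9° = 3842.11
Summing: 4544.17 m east, 10356.25 m north → (4544, 10356).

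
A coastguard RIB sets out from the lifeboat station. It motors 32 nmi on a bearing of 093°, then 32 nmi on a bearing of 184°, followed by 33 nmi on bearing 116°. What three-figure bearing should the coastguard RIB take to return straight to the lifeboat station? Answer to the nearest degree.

Leg 1 (093°, 32 nmi): east 32 sin 93° = 31.96, north 32 cos 93° = -1.67
Leg 2 (184°, 32 nmi): east 32 sin 184° = -2.23, north 32 cos 184° = -31.92
Leg 3 (116°, 33 nmi): east 33 sin 116° = 29.66, north 33 cos 116° = -14.47
Net displacement: 59.38 east, -48.06 north. Direction back to start is (-59.38, 48.06): bearing = atan2(-59.38, 48.06) mod 360° = 308.99° ≈ 309°.

309°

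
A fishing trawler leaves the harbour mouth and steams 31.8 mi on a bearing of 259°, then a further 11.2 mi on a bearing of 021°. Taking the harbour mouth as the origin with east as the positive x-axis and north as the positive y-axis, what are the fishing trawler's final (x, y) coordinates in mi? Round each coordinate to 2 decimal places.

(-27.20, 4.39)

Leg 1 (259°, 31.8 mi): east 31.8 sin 259° = -31.22, north 31.8 cos 259° = -6.07
Leg 2 (021°, 11.2 mi): east 11.2 sin 21° = 4.01, north 11.2 cos 21° = 10.46
Summing: -27.20 mi east, 4.39 mi north → (-27.20, 4.39).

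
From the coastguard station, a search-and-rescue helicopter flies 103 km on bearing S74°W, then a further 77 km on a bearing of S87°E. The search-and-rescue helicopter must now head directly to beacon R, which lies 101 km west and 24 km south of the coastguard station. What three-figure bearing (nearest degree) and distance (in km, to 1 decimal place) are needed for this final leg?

276°, 79.3 km

Leg 1 (S74°W, 103 km): east 103 sin 254° = -99.01, north 103 cos 254° = -28.39
Leg 2 (S87°E, 77 km): east 77 sin 93° = 76.89, north 77 cos 93° = -4.03
Current position: (-22.12, -32.42). Target: (-101, -24). Remaining: Δeast = -78.88, Δnorth = 8.42.
Bearing = atan2(-78.88, 8.42) mod 360° = 276.09°; distance = √((-78.88)² + (8.42)²) = 79.333 km.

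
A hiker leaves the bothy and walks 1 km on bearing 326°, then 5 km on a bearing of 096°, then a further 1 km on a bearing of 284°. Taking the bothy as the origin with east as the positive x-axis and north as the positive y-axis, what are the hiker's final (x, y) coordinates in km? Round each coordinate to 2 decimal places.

Leg 1 (326°, 1 km): east 1 sin 326° = -0.56, north 1 cos 326° = 0.83
Leg 2 (096°, 5 km): east 5 sin 96° = 4.97, north 5 cos 96° = -0.52
Leg 3 (284°, 1 km): east 1 sin 284° = -0.97, north 1 cos 284° = 0.24
Summing: 3.44 km east, 0.55 km north → (3.44, 0.55).

(3.44, 0.55)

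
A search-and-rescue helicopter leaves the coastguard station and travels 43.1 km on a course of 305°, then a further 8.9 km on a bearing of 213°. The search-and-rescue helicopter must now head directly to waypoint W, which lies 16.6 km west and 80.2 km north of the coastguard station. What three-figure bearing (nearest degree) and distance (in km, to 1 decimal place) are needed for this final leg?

021°, 67.2 km

Leg 1 (305°, 43.1 km): east 43.1 sin 305° = -35.31, north 43.1 cos 305° = 24.72
Leg 2 (213°, 8.9 km): east 8.9 sin 213° = -4.85, north 8.9 cos 213° = -7.46
Current position: (-40.15, 17.26). Target: (-16.6, 80.2). Remaining: Δeast = 23.55, Δnorth = 62.94.
Bearing = atan2(23.55, 62.94) mod 360° = 20.52°; distance = √((23.55)² + (62.94)²) = 67.205 km.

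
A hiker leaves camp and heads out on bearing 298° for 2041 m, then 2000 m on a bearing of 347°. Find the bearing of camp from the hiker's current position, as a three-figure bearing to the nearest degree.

Leg 1 (298°, 2041 m): east 2041 sin 298° = -1802.10, north 2041 cos 298° = 958.19
Leg 2 (347°, 2000 m): east 2000 sin 347° = -449.90, north 2000 cos 347° = 1948.74
Net displacement: -2252.00 east, 2906.93 north. Direction back to start is (2252.00, -2906.93): bearing = atan2(2252.00, -2906.93) mod 360° = 142.24° ≈ 142°.

142°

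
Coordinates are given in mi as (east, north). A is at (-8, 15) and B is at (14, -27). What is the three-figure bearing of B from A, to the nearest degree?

Δeast = 14 − -8 = 22.00; Δnorth = -27 − 15 = -42.00.
Bearing = atan2(Δeast, Δnorth) mod 360° = 152.35° ≈ 152°.

152°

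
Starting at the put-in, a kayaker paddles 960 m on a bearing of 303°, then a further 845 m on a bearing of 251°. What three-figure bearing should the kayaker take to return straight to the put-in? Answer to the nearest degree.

Leg 1 (303°, 960 m): east 960 sin 303° = -805.12, north 960 cos 303° = 522.85
Leg 2 (251°, 845 m): east 845 sin 251° = -798.96, north 845 cos 251° = -275.11
Net displacement: -1604.09 east, 247.75 north. Direction back to start is (1604.09, -247.75): bearing = atan2(1604.09, -247.75) mod 360° = 98.78° ≈ 099°.

099°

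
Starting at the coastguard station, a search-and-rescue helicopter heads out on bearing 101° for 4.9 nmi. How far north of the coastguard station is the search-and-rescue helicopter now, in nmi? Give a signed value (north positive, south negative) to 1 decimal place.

Leg 1 (101°, 4.9 nmi): east 4.9 sin 101° = 4.81, north 4.9 cos 101° = -0.93
Net north component: -0.93 nmi.

-0.9 nmi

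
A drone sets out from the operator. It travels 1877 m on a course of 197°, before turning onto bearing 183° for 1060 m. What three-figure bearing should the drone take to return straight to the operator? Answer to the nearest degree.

Leg 1 (197°, 1877 m): east 1877 sin 197° = -548.78, north 1877 cos 197° = -1794.98
Leg 2 (183°, 1060 m): east 1060 sin 183° = -55.48, north 1060 cos 183° = -1058.55
Net displacement: -604.26 east, -2853.53 north. Direction back to start is (604.26, 2853.53): bearing = atan2(604.26, 2853.53) mod 360° = 11.96° ≈ 012°.

012°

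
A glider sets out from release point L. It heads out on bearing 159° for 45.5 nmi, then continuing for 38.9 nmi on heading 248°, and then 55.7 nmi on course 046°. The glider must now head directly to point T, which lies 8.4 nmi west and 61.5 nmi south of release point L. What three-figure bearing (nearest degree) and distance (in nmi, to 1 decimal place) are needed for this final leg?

214°, 51.8 nmi

Leg 1 (159°, 45.5 nmi): east 45.5 sin 159° = 16.31, north 45.5 cos 159° = -42.48
Leg 2 (248°, 38.9 nmi): east 38.9 sin 248° = -36.07, north 38.9 cos 248° = -14.57
Leg 3 (046°, 55.7 nmi): east 55.7 sin 46° = 40.07, north 55.7 cos 46° = 38.69
Current position: (20.31, -18.36). Target: (-8.4, -61.5). Remaining: Δeast = -28.71, Δnorth = -43.14.
Bearing = atan2(-28.71, -43.14) mod 360° = 213.64°; distance = √((-28.71)² + (-43.14)²) = 51.820 nmi.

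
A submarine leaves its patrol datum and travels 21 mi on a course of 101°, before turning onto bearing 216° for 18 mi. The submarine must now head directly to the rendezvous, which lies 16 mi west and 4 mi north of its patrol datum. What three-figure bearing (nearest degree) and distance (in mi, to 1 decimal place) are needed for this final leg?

311°, 34.5 mi

Leg 1 (101°, 21 mi): east 21 sin 101° = 20.61, north 21 cos 101° = -4.01
Leg 2 (216°, 18 mi): east 18 sin 216° = -10.58, north 18 cos 216° = -14.56
Current position: (10.03, -18.57). Target: (-16, 4). Remaining: Δeast = -26.03, Δnorth = 22.57.
Bearing = atan2(-26.03, 22.57) mod 360° = 310.92°; distance = √((-26.03)² + (22.57)²) = 34.455 mi.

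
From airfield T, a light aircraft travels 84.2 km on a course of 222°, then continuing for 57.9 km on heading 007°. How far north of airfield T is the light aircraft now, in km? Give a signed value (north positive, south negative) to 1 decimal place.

Leg 1 (222°, 84.2 km): east 84.2 sin 222° = -56.34, north 84.2 cos 222° = -62.57
Leg 2 (007°, 57.9 km): east 57.9 sin 7° = 7.06, north 57.9 cos 7° = 57.47
Net north component: -5.10 km.

-5.1 km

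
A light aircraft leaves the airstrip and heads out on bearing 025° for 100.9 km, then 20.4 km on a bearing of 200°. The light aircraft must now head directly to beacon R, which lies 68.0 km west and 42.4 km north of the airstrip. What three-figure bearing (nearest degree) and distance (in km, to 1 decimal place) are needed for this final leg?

Leg 1 (025°, 100.9 km): east 100.9 sin 25° = 42.64, north 100.9 cos 25° = 91.45
Leg 2 (200°, 20.4 km): east 20.4 sin 200° = -6.98, north 20.4 cos 200° = -19.17
Current position: (35.66, 72.28). Target: (-68.0, 42.4). Remaining: Δeast = -103.66, Δnorth = -29.88.
Bearing = atan2(-103.66, -29.88) mod 360° = 253.92°; distance = √((-103.66)² + (-29.88)²) = 107.884 km.

254°, 107.9 km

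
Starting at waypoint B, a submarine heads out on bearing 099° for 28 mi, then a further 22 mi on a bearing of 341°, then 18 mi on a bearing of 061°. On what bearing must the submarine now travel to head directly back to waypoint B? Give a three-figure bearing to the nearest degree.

235°

Leg 1 (099°, 28 mi): east 28 sin 99° = 27.66, north 28 cos 99° = -4.38
Leg 2 (341°, 22 mi): east 22 sin 341° = -7.16, north 22 cos 341° = 20.80
Leg 3 (061°, 18 mi): east 18 sin 61° = 15.74, north 18 cos 61° = 8.73
Net displacement: 36.24 east, 25.15 north. Direction back to start is (-36.24, -25.15): bearing = atan2(-36.24, -25.15) mod 360° = 235.24° ≈ 235°.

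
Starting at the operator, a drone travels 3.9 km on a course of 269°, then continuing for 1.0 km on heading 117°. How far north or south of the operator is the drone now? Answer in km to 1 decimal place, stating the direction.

0.5 km south

Leg 1 (269°, 3.9 km): east 3.9 sin 269° = -3.90, north 3.9 cos 269° = -0.07
Leg 2 (117°, 1.0 km): east 1.0 sin 117° = 0.89, north 1.0 cos 117° = -0.45
Net north component: -0.52 km.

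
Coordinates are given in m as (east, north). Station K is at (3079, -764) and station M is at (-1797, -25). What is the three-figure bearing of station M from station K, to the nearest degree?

279°

Δeast = -1797 − 3079 = -4876.00; Δnorth = -25 − -764 = 739.00.
Bearing = atan2(Δeast, Δnorth) mod 360° = 278.62° ≈ 279°.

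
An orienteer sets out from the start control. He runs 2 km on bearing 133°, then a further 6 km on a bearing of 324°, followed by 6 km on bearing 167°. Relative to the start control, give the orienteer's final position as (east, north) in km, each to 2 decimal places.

(-0.71, -2.36)

Leg 1 (133°, 2 km): east 2 sin 133° = 1.46, north 2 cos 133° = -1.36
Leg 2 (324°, 6 km): east 6 sin 324° = -3.53, north 6 cos 324° = 4.85
Leg 3 (167°, 6 km): east 6 sin 167° = 1.35, north 6 cos 167° = -5.85
Summing: -0.71 km east, -2.36 km north → (-0.71, -2.36).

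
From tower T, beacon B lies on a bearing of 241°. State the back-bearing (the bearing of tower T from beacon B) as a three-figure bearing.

061°

Back-bearing = 241° − 180° = 061°.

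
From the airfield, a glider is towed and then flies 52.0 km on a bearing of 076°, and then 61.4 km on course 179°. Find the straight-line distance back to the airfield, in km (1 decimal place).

Leg 1 (076°, 52.0 km): east 52.0 sin 76° = 50.46, north 52.0 cos 76° = 12.58
Leg 2 (179°, 61.4 km): east 61.4 sin 179° = 1.07, north 61.4 cos 179° = -61.39
Net: 51.53 east, -48.81 north. Distance = √((51.53)² + (-48.81)²) = 70.975 km.

71.0 km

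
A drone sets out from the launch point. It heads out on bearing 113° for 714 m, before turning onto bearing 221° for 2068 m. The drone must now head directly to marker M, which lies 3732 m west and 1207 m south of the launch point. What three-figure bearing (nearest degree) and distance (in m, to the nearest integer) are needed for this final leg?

282°, 3098 m

Leg 1 (113°, 714 m): east 714 sin 113° = 657.24, north 714 cos 113° = -278.98
Leg 2 (221°, 2068 m): east 2068 sin 221° = -1356.73, north 2068 cos 221° = -1560.74
Current position: (-699.49, -1839.72). Target: (-3732, -1207). Remaining: Δeast = -3032.51, Δnorth = 632.72.
Bearing = atan2(-3032.51, 632.72) mod 360° = 281.79°; distance = √((-3032.51)² + (632.72)²) = 3097.815 m.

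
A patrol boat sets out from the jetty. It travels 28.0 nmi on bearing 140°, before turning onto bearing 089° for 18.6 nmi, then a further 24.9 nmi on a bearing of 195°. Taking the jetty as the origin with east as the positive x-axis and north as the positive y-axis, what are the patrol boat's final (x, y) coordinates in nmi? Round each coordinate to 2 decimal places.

Leg 1 (140°, 28.0 nmi): east 28.0 sin 140° = 18.00, north 28.0 cos 140° = -21.45
Leg 2 (089°, 18.6 nmi): east 18.6 sin 89° = 18.60, north 18.6 cos 89° = 0.32
Leg 3 (195°, 24.9 nmi): east 24.9 sin 195° = -6.44, north 24.9 cos 195° = -24.05
Summing: 30.15 nmi east, -45.18 nmi north → (30.15, -45.18).

(30.15, -45.18)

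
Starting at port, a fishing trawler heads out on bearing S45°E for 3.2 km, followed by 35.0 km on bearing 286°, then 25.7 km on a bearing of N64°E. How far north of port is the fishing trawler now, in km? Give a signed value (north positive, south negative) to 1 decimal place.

18.7 km

Leg 1 (S45°E, 3.2 km): east 3.2 sin 135° = 2.26, north 3.2 cos 135° = -2.26
Leg 2 (286°, 35.0 km): east 35.0 sin 286° = -33.64, north 35.0 cos 286° = 9.65
Leg 3 (N64°E, 25.7 km): east 25.7 sin 64° = 23.10, north 25.7 cos 64° = 11.27
Net north component: 18.65 km.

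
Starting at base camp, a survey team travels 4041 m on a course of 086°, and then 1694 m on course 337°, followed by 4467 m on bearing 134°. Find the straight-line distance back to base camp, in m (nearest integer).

Leg 1 (086°, 4041 m): east 4041 sin 86° = 4031.16, north 4041 cos 86° = 281.89
Leg 2 (337°, 1694 m): east 1694 sin 337° = -661.90, north 1694 cos 337° = 1559.34
Leg 3 (134°, 4467 m): east 4467 sin 134° = 3213.29, north 4467 cos 134° = -3103.04
Net: 6582.55 east, -1261.82 north. Distance = √((6582.55)² + (-1261.82)²) = 6702.397 m.

6702 m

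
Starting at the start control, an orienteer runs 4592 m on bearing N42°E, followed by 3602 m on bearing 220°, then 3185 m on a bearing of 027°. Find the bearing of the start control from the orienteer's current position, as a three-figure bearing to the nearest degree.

212°

Leg 1 (N42°E, 4592 m): east 4592 sin 42° = 3072.65, north 4592 cos 42° = 3412.52
Leg 2 (220°, 3602 m): east 3602 sin 220° = -2315.32, north 3602 cos 220° = -2759.29
Leg 3 (027°, 3185 m): east 3185 sin 27° = 1445.96, north 3185 cos 27° = 2837.86
Net displacement: 2203.29 east, 3491.08 north. Direction back to start is (-2203.29, -3491.08): bearing = atan2(-2203.29, -3491.08) mod 360° = 212.26° ≈ 212°.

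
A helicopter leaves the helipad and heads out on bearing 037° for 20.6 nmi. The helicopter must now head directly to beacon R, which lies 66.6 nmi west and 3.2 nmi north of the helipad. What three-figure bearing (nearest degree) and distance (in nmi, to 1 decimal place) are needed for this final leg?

260°, 80.1 nmi

Leg 1 (037°, 20.6 nmi): east 20.6 sin 37° = 12.40, north 20.6 cos 37° = 16.45
Current position: (12.40, 16.45). Target: (-66.6, 3.2). Remaining: Δeast = -79.00, Δnorth = -13.25.
Bearing = atan2(-79.00, -13.25) mod 360° = 260.48°; distance = √((-79.00)² + (-13.25)²) = 80.101 nmi.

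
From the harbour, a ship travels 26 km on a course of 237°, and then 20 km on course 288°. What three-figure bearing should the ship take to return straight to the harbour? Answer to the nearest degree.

Leg 1 (237°, 26 km): east 26 sin 237° = -21.81, north 26 cos 237° = -14.16
Leg 2 (288°, 20 km): east 20 sin 288° = -19.02, north 20 cos 288° = 6.18
Net displacement: -40.83 east, -7.98 north. Direction back to start is (40.83, 7.98): bearing = atan2(40.83, 7.98) mod 360° = 78.94° ≈ 079°.

079°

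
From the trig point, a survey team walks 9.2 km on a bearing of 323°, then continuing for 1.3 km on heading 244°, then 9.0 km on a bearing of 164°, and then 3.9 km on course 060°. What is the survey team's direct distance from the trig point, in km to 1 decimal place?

Leg 1 (323°, 9.2 km): east 9.2 sin 323° = -5.54, north 9.2 cos 323° = 7.35
Leg 2 (244°, 1.3 km): east 1.3 sin 244° = -1.17, north 1.3 cos 244° = -0.57
Leg 3 (164°, 9.0 km): east 9.0 sin 164° = 2.48, north 9.0 cos 164° = -8.65
Leg 4 (060°, 3.9 km): east 3.9 sin 60° = 3.38, north 3.9 cos 60° = 1.95
Net: -0.85 east, 0.08 north. Distance = √((-0.85)² + (0.08)²) = 0.850 km.

0.9 km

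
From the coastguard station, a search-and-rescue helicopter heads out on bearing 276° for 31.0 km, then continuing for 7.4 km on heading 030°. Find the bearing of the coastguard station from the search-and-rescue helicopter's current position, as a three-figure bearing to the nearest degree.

110°

Leg 1 (276°, 31.0 km): east 31.0 sin 276° = -30.83, north 31.0 cos 276° = 3.24
Leg 2 (030°, 7.4 km): east 7.4 sin 30° = 3.70, north 7.4 cos 30° = 6.41
Net displacement: -27.13 east, 9.65 north. Direction back to start is (27.13, -9.65): bearing = atan2(27.13, -9.65) mod 360° = 109.58° ≈ 110°.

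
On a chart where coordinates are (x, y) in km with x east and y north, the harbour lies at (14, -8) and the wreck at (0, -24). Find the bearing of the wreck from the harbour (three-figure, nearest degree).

221°

Δeast = 0 − 14 = -14.00; Δnorth = -24 − -8 = -16.00.
Bearing = atan2(Δeast, Δnorth) mod 360° = 221.19° ≈ 221°.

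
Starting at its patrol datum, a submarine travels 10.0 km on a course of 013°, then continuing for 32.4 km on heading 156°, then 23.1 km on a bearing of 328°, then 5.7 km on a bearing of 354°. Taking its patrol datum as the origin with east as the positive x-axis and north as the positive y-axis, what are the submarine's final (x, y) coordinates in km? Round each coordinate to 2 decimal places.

Leg 1 (013°, 10.0 km): east 10.0 sin 13° = 2.25, north 10.0 cos 13° = 9.74
Leg 2 (156°, 32.4 km): east 32.4 sin 156° = 13.18, north 32.4 cos 156° = -29.60
Leg 3 (328°, 23.1 km): east 23.1 sin 328° = -12.24, north 23.1 cos 328° = 19.59
Leg 4 (354°, 5.7 km): east 5.7 sin 354° = -0.60, north 5.7 cos 354° = 5.67
Summing: 2.59 km east, 5.40 km north → (2.59, 5.40).

(2.59, 5.40)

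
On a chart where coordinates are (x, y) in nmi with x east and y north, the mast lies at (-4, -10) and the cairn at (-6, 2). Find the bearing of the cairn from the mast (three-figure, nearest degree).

Δeast = -6 − -4 = -2.00; Δnorth = 2 − -10 = 12.00.
Bearing = atan2(Δeast, Δnorth) mod 360° = 350.54° ≈ 351°.

351°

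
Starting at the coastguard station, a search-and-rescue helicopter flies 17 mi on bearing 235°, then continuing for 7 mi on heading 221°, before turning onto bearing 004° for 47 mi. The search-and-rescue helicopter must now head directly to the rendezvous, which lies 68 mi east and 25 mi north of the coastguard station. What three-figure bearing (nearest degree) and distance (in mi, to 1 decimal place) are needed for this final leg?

Leg 1 (235°, 17 mi): east 17 sin 235° = -13.93, north 17 cos 235° = -9.75
Leg 2 (221°, 7 mi): east 7 sin 221° = -4.59, north 7 cos 221° = -5.28
Leg 3 (004°, 47 mi): east 47 sin 4° = 3.28, north 47 cos 4° = 46.89
Current position: (-15.24, 31.85). Target: (68, 25). Remaining: Δeast = 83.24, Δnorth = -6.85.
Bearing = atan2(83.24, -6.85) mod 360° = 94.71°; distance = √((83.24)² + (-6.85)²) = 83.521 mi.

095°, 83.5 mi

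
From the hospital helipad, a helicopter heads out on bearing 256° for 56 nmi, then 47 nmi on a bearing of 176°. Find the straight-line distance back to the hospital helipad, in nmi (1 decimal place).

79.1 nmi

Leg 1 (256°, 56 nmi): east 56 sin 256° = -54.34, north 56 cos 256° = -13.55
Leg 2 (176°, 47 nmi): east 47 sin 176° = 3.28, north 47 cos 176° = -46.89
Net: -51.06 east, -60.43 north. Distance = √((-51.06)² + (-60.43)²) = 79.114 nmi.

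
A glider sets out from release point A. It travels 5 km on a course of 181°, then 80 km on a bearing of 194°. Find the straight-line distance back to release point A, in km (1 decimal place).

Leg 1 (181°, 5 km): east 5 sin 181° = -0.09, north 5 cos 181° = -5.00
Leg 2 (194°, 80 km): east 80 sin 194° = -19.35, north 80 cos 194° = -77.62
Net: -19.44 east, -82.62 north. Distance = √((-19.44)² + (-82.62)²) = 84.879 km.

84.9 km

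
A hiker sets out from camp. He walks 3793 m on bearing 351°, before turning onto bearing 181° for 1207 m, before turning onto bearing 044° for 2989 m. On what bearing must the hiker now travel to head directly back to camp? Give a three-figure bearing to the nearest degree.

Leg 1 (351°, 3793 m): east 3793 sin 351° = -593.36, north 3793 cos 351° = 3746.30
Leg 2 (181°, 1207 m): east 1207 sin 181° = -21.07, north 1207 cos 181° = -1206.82
Leg 3 (044°, 2989 m): east 2989 sin 44° = 2076.33, north 2989 cos 44° = 2150.11
Net displacement: 1461.91 east, 4689.59 north. Direction back to start is (-1461.91, -4689.59): bearing = atan2(-1461.91, -4689.59) mod 360° = 197.31° ≈ 197°.

197°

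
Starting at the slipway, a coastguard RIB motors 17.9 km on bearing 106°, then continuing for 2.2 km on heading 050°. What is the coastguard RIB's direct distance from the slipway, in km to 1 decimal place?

19.2 km

Leg 1 (106°, 17.9 km): east 17.9 sin 106° = 17.21, north 17.9 cos 106° = -4.93
Leg 2 (050°, 2.2 km): east 2.2 sin 50° = 1.69, north 2.2 cos 50° = 1.41
Net: 18.89 east, -3.52 north. Distance = √((18.89)² + (-3.52)²) = 19.217 km.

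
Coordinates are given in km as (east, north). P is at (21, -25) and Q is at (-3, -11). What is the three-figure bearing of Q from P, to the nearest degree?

Δeast = -3 − 21 = -24.00; Δnorth = -11 − -25 = 14.00.
Bearing = atan2(Δeast, Δnorth) mod 360° = 300.26° ≈ 300°.

300°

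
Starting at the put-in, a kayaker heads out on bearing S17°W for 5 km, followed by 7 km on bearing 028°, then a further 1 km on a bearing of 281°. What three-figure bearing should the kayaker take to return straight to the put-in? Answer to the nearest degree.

Leg 1 (S17°W, 5 km): east 5 sin 197° = -1.46, north 5 cos 197° = -4.78
Leg 2 (028°, 7 km): east 7 sin 28° = 3.29, north 7 cos 28° = 6.18
Leg 3 (281°, 1 km): east 1 sin 281° = -0.98, north 1 cos 281° = 0.19
Net displacement: 0.84 east, 1.59 north. Direction back to start is (-0.84, -1.59): bearing = atan2(-0.84, -1.59) mod 360° = 207.93° ≈ 208°.

208°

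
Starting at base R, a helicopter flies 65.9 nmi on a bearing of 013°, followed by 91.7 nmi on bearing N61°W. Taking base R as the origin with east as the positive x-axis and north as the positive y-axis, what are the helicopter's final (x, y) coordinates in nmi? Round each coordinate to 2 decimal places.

Leg 1 (013°, 65.9 nmi): east 65.9 sin 13° = 14.82, north 65.9 cos 13° = 64.21
Leg 2 (N61°W, 91.7 nmi): east 91.7 sin 299° = -80.20, north 91.7 cos 299° = 44.46
Summing: -65.38 nmi east, 108.67 nmi north → (-65.38, 108.67).

(-65.38, 108.67)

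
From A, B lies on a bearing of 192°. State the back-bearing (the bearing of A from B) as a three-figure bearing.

012°

Back-bearing = 192° − 180° = 012°.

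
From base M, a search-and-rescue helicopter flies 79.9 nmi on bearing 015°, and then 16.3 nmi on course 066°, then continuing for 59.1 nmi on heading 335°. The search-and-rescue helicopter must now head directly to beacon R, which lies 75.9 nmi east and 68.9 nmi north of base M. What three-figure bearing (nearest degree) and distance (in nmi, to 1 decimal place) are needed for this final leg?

136°, 94.6 nmi

Leg 1 (015°, 79.9 nmi): east 79.9 sin 15° = 20.68, north 79.9 cos 15° = 77.18
Leg 2 (066°, 16.3 nmi): east 16.3 sin 66° = 14.89, north 16.3 cos 66° = 6.63
Leg 3 (335°, 59.1 nmi): east 59.1 sin 335° = -24.98, north 59.1 cos 335° = 53.56
Current position: (10.59, 137.37). Target: (75.9, 68.9). Remaining: Δeast = 65.31, Δnorth = -68.47.
Bearing = atan2(65.31, -68.47) mod 360° = 136.35°; distance = √((65.31)² + (-68.47)²) = 94.621 nmi.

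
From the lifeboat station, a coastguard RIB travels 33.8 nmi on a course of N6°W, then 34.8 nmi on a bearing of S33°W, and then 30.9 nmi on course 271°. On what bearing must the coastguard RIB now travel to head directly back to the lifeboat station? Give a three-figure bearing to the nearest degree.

095°

Leg 1 (N6°W, 33.8 nmi): east 33.8 sin 354° = -3.53, north 33.8 cos 354° = 33.61
Leg 2 (S33°W, 34.8 nmi): east 34.8 sin 213° = -18.95, north 34.8 cos 213° = -29.19
Leg 3 (271°, 30.9 nmi): east 30.9 sin 271° = -30.90, north 30.9 cos 271° = 0.54
Net displacement: -53.38 east, 4.97 north. Direction back to start is (53.38, -4.97): bearing = atan2(53.38, -4.97) mod 360° = 95.32° ≈ 095°.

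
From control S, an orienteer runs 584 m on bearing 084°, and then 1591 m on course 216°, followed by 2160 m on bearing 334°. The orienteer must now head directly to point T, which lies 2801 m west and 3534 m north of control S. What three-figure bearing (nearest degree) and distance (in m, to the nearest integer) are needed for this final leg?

Leg 1 (084°, 584 m): east 584 sin 84° = 580.80, north 584 cos 84° = 61.04
Leg 2 (216°, 1591 m): east 1591 sin 216° = -935.17, north 1591 cos 216° = -1287.15
Leg 3 (334°, 2160 m): east 2160 sin 334° = -946.88, north 2160 cos 334° = 1941.40
Current position: (-1301.25, 715.29). Target: (-2801, 3534). Remaining: Δeast = -1499.75, Δnorth = 2818.71.
Bearing = atan2(-1499.75, 2818.71) mod 360° = 331.98°; distance = √((-1499.75)² + (2818.71)²) = 3192.861 m.

332°, 3193 m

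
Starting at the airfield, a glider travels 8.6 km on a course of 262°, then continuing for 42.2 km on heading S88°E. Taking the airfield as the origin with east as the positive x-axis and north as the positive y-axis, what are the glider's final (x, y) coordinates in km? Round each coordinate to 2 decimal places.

(33.66, -2.67)

Leg 1 (262°, 8.6 km): east 8.6 sin 262° = -8.52, north 8.6 cos 262° = -1.20
Leg 2 (S88°E, 42.2 km): east 42.2 sin 92° = 42.17, north 42.2 cos 92° = -1.47
Summing: 33.66 km east, -2.67 km north → (33.66, -2.67).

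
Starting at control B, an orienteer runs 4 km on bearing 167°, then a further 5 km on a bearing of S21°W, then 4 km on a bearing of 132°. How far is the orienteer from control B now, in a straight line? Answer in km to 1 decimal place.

11.4 km

Leg 1 (167°, 4 km): east 4 sin 167° = 0.90, north 4 cos 167° = -3.90
Leg 2 (S21°W, 5 km): east 5 sin 201° = -1.79, north 5 cos 201° = -4.67
Leg 3 (132°, 4 km): east 4 sin 132° = 2.97, north 4 cos 132° = -2.68
Net: 2.08 east, -11.24 north. Distance = √((2.08)² + (-11.24)²) = 11.433 km.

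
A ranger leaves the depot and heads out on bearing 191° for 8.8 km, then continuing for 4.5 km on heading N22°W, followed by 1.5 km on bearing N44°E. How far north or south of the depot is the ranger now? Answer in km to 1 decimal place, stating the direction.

3.4 km south

Leg 1 (191°, 8.8 km): east 8.8 sin 191° = -1.68, north 8.8 cos 191° = -8.64
Leg 2 (N22°W, 4.5 km): east 4.5 sin 338° = -1.69, north 4.5 cos 338° = 4.17
Leg 3 (N44°E, 1.5 km): east 1.5 sin 44° = 1.04, north 1.5 cos 44° = 1.08
Net north component: -3.39 km.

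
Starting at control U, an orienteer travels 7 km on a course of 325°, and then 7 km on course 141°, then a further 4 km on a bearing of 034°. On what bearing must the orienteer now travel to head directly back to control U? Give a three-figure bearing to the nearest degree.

Leg 1 (325°, 7 km): east 7 sin 325° = -4.02, north 7 cos 325° = 5.73
Leg 2 (141°, 7 km): east 7 sin 141° = 4.41, north 7 cos 141° = -5.44
Leg 3 (034°, 4 km): east 4 sin 34° = 2.24, north 4 cos 34° = 3.32
Net displacement: 2.63 east, 3.61 north. Direction back to start is (-2.63, -3.61): bearing = atan2(-2.63, -3.61) mod 360° = 216.04° ≈ 216°.

216°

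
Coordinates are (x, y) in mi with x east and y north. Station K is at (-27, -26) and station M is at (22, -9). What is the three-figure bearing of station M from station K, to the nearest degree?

071°

Δeast = 22 − -27 = 49.00; Δnorth = -9 − -26 = 17.00.
Bearing = atan2(Δeast, Δnorth) mod 360° = 70.87° ≈ 071°.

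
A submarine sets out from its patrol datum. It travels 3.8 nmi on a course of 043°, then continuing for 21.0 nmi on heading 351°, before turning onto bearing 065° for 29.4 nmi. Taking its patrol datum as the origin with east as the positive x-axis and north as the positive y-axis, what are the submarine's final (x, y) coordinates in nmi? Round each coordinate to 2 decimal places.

Leg 1 (043°, 3.8 nmi): east 3.8 sin 43° = 2.59, north 3.8 cos 43° = 2.78
Leg 2 (351°, 21.0 nmi): east 21.0 sin 351° = -3.29, north 21.0 cos 351° = 20.74
Leg 3 (065°, 29.4 nmi): east 29.4 sin 65° = 26.65, north 29.4 cos 65° = 12.42
Summing: 25.95 nmi east, 35.95 nmi north → (25.95, 35.95).

(25.95, 35.95)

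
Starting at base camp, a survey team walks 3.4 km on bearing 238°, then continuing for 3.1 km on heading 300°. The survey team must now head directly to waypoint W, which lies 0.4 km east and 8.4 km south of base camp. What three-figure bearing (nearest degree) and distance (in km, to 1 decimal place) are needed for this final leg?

Leg 1 (238°, 3.4 km): east 3.4 sin 238° = -2.88, north 3.4 cos 238° = -1.80
Leg 2 (300°, 3.1 km): east 3.1 sin 300° = -2.68, north 3.1 cos 300° = 1.55
Current position: (-5.57, -0.25). Target: (0.4, -8.4). Remaining: Δeast = 5.97, Δnorth = -8.15.
Bearing = atan2(5.97, -8.15) mod 360° = 143.78°; distance = √((5.97)² + (-8.15)²) = 10.100 km.

144°, 10.1 km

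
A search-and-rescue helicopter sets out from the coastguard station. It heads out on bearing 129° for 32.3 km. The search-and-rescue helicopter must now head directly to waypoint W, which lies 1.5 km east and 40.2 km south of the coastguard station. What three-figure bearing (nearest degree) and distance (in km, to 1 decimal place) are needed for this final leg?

Leg 1 (129°, 32.3 km): east 32.3 sin 129° = 25.10, north 32.3 cos 129° = -20.33
Current position: (25.10, -20.33). Target: (1.5, -40.2). Remaining: Δeast = -23.60, Δnorth = -19.87.
Bearing = atan2(-23.60, -19.87) mod 360° = 229.90°; distance = √((-23.60)² + (-19.87)²) = 30.854 km.

230°, 30.9 km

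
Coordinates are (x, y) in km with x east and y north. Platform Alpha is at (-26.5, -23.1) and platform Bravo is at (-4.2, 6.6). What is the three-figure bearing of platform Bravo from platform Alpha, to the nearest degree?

Δeast = -4.2 − -26.5 = 22.30; Δnorth = 6.6 − -23.1 = 29.70.
Bearing = atan2(Δeast, Δnorth) mod 360° = 36.90° ≈ 037°.

037°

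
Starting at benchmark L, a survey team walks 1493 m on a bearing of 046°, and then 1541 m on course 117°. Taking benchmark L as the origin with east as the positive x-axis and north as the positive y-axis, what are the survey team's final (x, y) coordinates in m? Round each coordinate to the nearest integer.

(2447, 338)

Leg 1 (046°, 1493 m): east 1493 sin 46° = 1073.97, north 1493 cos 46° = 1037.12
Leg 2 (117°, 1541 m): east 1541 sin 117° = 1373.04, north 1541 cos 117° = -699.60
Summing: 2447.02 m east, 337.53 m north → (2447, 338).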